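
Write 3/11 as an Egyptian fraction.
1/4 + 1/44

Greedy algorithm:
3/11: ceiling(11/3) = 4, use 1/4
1/44: ceiling(44/1) = 44, use 1/44
Result: 3/11 = 1/4 + 1/44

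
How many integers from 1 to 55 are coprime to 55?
40

55 = 5 × 11
φ(n) = n × ∏(1 - 1/p) for each prime p dividing n
φ(55) = 55 × (1 - 1/5) × (1 - 1/11) = 40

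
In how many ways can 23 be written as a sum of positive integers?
1255

p(n) counts ways to write n as a sum of positive integers (order ignored).
Euler's pentagonal recurrence: p(k) = p(k-1) + p(k-2) - p(k-5) - p(k-7) + p(k-12) + p(k-15) - ... (offsets j(3j∓1)/2, signs ++--, p(0)=1, p(<0)=0).
DP table for k = 0..22: p(0)=1, p(1)=1, p(2)=2, p(3)=3, p(4)=5, p(5)=7, p(6)=11, p(7)=15, p(8)=22, p(9)=30, p(10)=42, p(11)=56, p(12)=77, p(13)=101, p(14)=135, p(15)=176, p(16)=231, p(17)=297, p(18)=385, p(19)=490, p(20)=627, p(21)=792, p(22)=1002.
Final step: p(23) = p(22) + p(21) - p(18) - p(16) + p(11) + p(8) - p(1)
= 1002 + 792 - 385 - 231 + 56 + 22 - 1
= 1255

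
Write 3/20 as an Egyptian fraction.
1/7 + 1/140

Greedy algorithm:
3/20: ceiling(20/3) = 7, use 1/7
1/140: ceiling(140/1) = 140, use 1/140
Result: 3/20 = 1/7 + 1/140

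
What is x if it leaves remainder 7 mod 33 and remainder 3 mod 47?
238

Using Chinese Remainder Theorem:
M = 33 × 47 = 1551
M1 = 47, M2 = 33
y1 = 47^(-1) mod 33 = 26
y2 = 33^(-1) mod 47 = 10
x = (7×47×26 + 3×33×10) mod 1551 = 238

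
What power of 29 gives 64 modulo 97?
60

Baby-step giant-step with step n = ⌈√97⌉ = 10.
Baby steps 29^j mod 97 (j:value) for j=0..9: 0:1, 1:29, 2:65, 3:42, 4:54, 5:14, 6:18, 7:37, 8:6, 9:77.
Giant-step multiplier: 29^(-10) ≡ 29^(96-10) = 29^86 ≡ 49 (mod 97).
Giant steps γ_i = 64·49^i mod 97: γ_0=64, γ_1=32, γ_2=16, γ_3=8, γ_4=4, γ_5=2, γ_6=1 (in table at j=0).
x = i·n + j = 6·10 + 0 = 60.
Check: 29^60 ≡ 64 (mod 97).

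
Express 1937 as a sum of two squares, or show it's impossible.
1² + 44² (a=1, b=44)

Factorization: 1937 = 13 × 149
By Fermat: n is sum of two squares iff every prime p ≡ 3 (mod 4) appears to even power.
All primes ≡ 3 (mod 4) appear to even power.
Search a = 0, 1, 2, … for 1937 - a² a perfect square: first hit at a = 1: 1937 - 1 = 1936 = 44².
1937 = 1² + 44² = 1 + 1936 ✓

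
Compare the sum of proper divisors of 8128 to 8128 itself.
perfect

Proper divisors of 8128: sum = 1 + 2 + 4 + 8 + 16 + 32 + 64 + 127 + 254 + 508 + 1016 + 2032 + 4064 = 8128
Since 8128 = 8128, 8128 is perfect.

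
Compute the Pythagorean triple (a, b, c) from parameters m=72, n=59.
(1703, 8496, 8665)

Euclid's formula: a = m² - n², b = 2mn, c = m² + n²
m = 72, n = 59
a = 72² - 59² = 5184 - 3481 = 1703
b = 2 × 72 × 59 = 8496
c = 72² + 59² = 5184 + 3481 = 8665
Verification: 1703² + 8496² = 2900209 + 72182016 = 75082225 = 8665² ✓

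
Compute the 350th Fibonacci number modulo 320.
25

Matrix identity: Q^n = [[F_(n+1), F_n], [F_n, F_(n-1)]] with Q = [[1,1],[1,0]].
n = 350 = 101011110₂. Square-and-multiply, entries mod 320:
Q^1 = [[1,1],[1,0]]
Q^2 = (Q^1)² = [[2,1],[1,1]]
Q^5 = (Q^2)²·Q = [[8,5],[5,3]]
Q^10 = (Q^5)² = [[89,55],[55,34]]
Q^21 = (Q^10)²·Q = [[111,66],[66,45]]
Q^43 = (Q^21)²·Q = [[93,37],[37,56]]
Q^87 = (Q^43)²·Q = [[171,98],[98,73]]
Q^175 = (Q^87)²·Q = [[37,125],[125,232]]
Q^350 = (Q^175)² = [[34,25],[25,9]]
F_350 mod 320 = Q^350[0][1] = 25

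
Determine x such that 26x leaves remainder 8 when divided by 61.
x ≡ 5 (mod 61)

gcd(26, 61) = 1, which divides 8, so solutions exist.
Find 26^(-1) mod 61 by the extended Euclidean algorithm:
61 = 2 × 26 + 9  ⟹  9 = (1)·61 + (-2)·26
26 = 2 × 9 + 8  ⟹  8 = (-2)·61 + (5)·26
9 = 1 × 8 + 1  ⟹  1 = (3)·61 + (-7)·26
So (-7)·26 ≡ 1 (mod 61), i.e. 26^(-1) ≡ -7 ≡ 54 (mod 61).
x ≡ 54 × 8 = 432 ≡ 5 (mod 61).
Check: 26 × 5 = 130 ≡ 8 (mod 61).
Unique solution: x ≡ 5 (mod 61)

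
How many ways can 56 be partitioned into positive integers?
526823

p(n) counts ways to write n as a sum of positive integers (order ignored).
Euler's pentagonal recurrence: p(k) = p(k-1) + p(k-2) - p(k-5) - p(k-7) + p(k-12) + p(k-15) - ... (offsets j(3j∓1)/2, signs ++--, p(0)=1, p(<0)=0).
DP table for k = 0..55: p(0)=1, p(1)=1, p(2)=2, p(3)=3, p(4)=5, p(5)=7, p(6)=11, p(7)=15, p(8)=22, p(9)=30, p(10)=42, p(11)=56, p(12)=77, p(13)=101, p(14)=135, p(15)=176, p(16)=231, p(17)=297, p(18)=385, p(19)=490, p(20)=627, p(21)=792, p(22)=1002, p(23)=1255, p(24)=1575, p(25)=1958, p(26)=2436, p(27)=3010, p(28)=3718, p(29)=4565, p(30)=5604, p(31)=6842, p(32)=8349, p(33)=10143, p(34)=12310, p(35)=14883, p(36)=17977, p(37)=21637, p(38)=26015, p(39)=31185, p(40)=37338, p(41)=44583, p(42)=53174, p(43)=63261, p(44)=75175, p(45)=89134, p(46)=105558, p(47)=124754, p(48)=147273, p(49)=173525, p(50)=204226, p(51)=239943, p(52)=281589, p(53)=329931, p(54)=386155, p(55)=451276.
Final step: p(56) = p(55) + p(54) - p(51) - p(49) + p(44) + p(41) - p(34) - p(30) + p(21) + p(16) - p(5)
= 451276 + 386155 - 239943 - 173525 + 75175 + 44583 - 12310 - 5604 + 792 + 231 - 7
= 526823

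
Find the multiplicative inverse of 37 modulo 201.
163

gcd(37, 201) = 1, so the inverse exists.
Extended Euclidean algorithm on (201, 37):
201 = 5 × 37 + 16  ⟹  16 = (1)·201 + (-5)·37
37 = 2 × 16 + 5  ⟹  5 = (-2)·201 + (11)·37
16 = 3 × 5 + 1  ⟹  1 = (7)·201 + (-38)·37
So (-38)·37 ≡ 1 (mod 201), i.e. 37^(-1) ≡ -38 ≡ 163 (mod 201).
Check: 37 × 163 = 6031 ≡ 1 (mod 201)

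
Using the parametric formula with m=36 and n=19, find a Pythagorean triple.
(935, 1368, 1657)

Euclid's formula: a = m² - n², b = 2mn, c = m² + n²
m = 36, n = 19
a = 36² - 19² = 1296 - 361 = 935
b = 2 × 36 × 19 = 1368
c = 36² + 19² = 1296 + 361 = 1657
Verification: 935² + 1368² = 874225 + 1871424 = 2745649 = 1657² ✓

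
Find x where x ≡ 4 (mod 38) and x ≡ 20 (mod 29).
194

Using Chinese Remainder Theorem:
M = 38 × 29 = 1102
M1 = 29, M2 = 38
y1 = 29^(-1) mod 38 = 21
y2 = 38^(-1) mod 29 = 13
x = (4×29×21 + 20×38×13) mod 1102 = 194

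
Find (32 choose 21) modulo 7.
4

Using Lucas' theorem:
Write n=32 and k=21 in base 7:
n in base 7: [4, 4]
k in base 7: [3, 0]
C(32,21) mod 7 = ∏ C(n_i, k_i) mod 7
Digit binomials (mod 7): C(4,3) = 4; C(4,0) = 1
Product: 4 × 1 = 4 ≡ 4 (mod 7)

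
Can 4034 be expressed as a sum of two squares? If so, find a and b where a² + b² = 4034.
35² + 53² (a=35, b=53)

Factorization: 4034 = 2 × 2017
By Fermat: n is sum of two squares iff every prime p ≡ 3 (mod 4) appears to even power.
All primes ≡ 3 (mod 4) appear to even power.
Search a = 0, 1, 2, … for 4034 - a² a perfect square: first hit at a = 35: 4034 - 1225 = 2809 = 53².
4034 = 35² + 53² = 1225 + 2809 ✓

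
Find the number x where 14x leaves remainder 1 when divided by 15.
14

gcd(14, 15) = 1, so the inverse exists.
Extended Euclidean algorithm on (15, 14):
15 = 1 × 14 + 1  ⟹  1 = (1)·15 + (-1)·14
So (-1)·14 ≡ 1 (mod 15), i.e. 14^(-1) ≡ -1 ≡ 14 (mod 15).
Check: 14 × 14 = 196 ≡ 1 (mod 15)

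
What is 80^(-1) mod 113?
89

gcd(80, 113) = 1, so the inverse exists.
Extended Euclidean algorithm on (113, 80):
113 = 1 × 80 + 33  ⟹  33 = (1)·113 + (-1)·80
80 = 2 × 33 + 14  ⟹  14 = (-2)·113 + (3)·80
33 = 2 × 14 + 5  ⟹  5 = (5)·113 + (-7)·80
14 = 2 × 5 + 4  ⟹  4 = (-12)·113 + (17)·80
5 = 1 × 4 + 1  ⟹  1 = (17)·113 + (-24)·80
So (-24)·80 ≡ 1 (mod 113), i.e. 80^(-1) ≡ -24 ≡ 89 (mod 113).
Check: 80 × 89 = 7120 ≡ 1 (mod 113)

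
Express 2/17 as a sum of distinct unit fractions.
1/9 + 1/153

Greedy algorithm:
2/17: ceiling(17/2) = 9, use 1/9
1/153: ceiling(153/1) = 153, use 1/153
Result: 2/17 = 1/9 + 1/153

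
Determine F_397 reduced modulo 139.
68

Matrix identity: Q^n = [[F_(n+1), F_n], [F_n, F_(n-1)]] with Q = [[1,1],[1,0]].
n = 397 = 110001101₂. Square-and-multiply, entries mod 139:
Q^1 = [[1,1],[1,0]]
Q^3 = (Q^1)²·Q = [[3,2],[2,1]]
Q^6 = (Q^3)² = [[13,8],[8,5]]
Q^12 = (Q^6)² = [[94,5],[5,89]]
Q^24 = (Q^12)² = [[104,81],[81,23]]
Q^49 = (Q^24)²·Q = [[3,2],[2,1]]
Q^99 = (Q^49)²·Q = [[21,13],[13,8]]
Q^198 = (Q^99)² = [[54,99],[99,94]]
Q^397 = (Q^198)²·Q = [[125,68],[68,57]]
F_397 mod 139 = Q^397[0][1] = 68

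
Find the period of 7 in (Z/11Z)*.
10

11 is prime, so ord(7) divides φ(11) = 10.
Divisors of 10: 1, 2, 5, 10.
Repeated squaring: 7^1 ≡ 7, 7^2 ≡ 5, 7^4 ≡ 3, 7^8 ≡ 9 (mod 11).
Test 7^d mod 11 for each divisor d in increasing order:
7^1 ≡ 7
7^2 ≡ 5
7^5 = 7^4·7^1 ≡ 10
7^10 = 7^8·7^2 ≡ 1  ← first divisor giving 1
The order is 10.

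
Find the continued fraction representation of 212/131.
[1; 1, 1, 1, 1, 1, 1, 1, 2, 2]

Euclidean algorithm steps:
212 = 1 × 131 + 81
131 = 1 × 81 + 50
81 = 1 × 50 + 31
50 = 1 × 31 + 19
31 = 1 × 19 + 12
19 = 1 × 12 + 7
12 = 1 × 7 + 5
7 = 1 × 5 + 2
5 = 2 × 2 + 1
2 = 2 × 1 + 0
Continued fraction: [1; 1, 1, 1, 1, 1, 1, 1, 2, 2]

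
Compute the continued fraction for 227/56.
[4; 18, 1, 2]

Euclidean algorithm steps:
227 = 4 × 56 + 3
56 = 18 × 3 + 2
3 = 1 × 2 + 1
2 = 2 × 1 + 0
Continued fraction: [4; 18, 1, 2]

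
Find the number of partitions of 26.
2436

p(n) counts ways to write n as a sum of positive integers (order ignored).
Euler's pentagonal recurrence: p(k) = p(k-1) + p(k-2) - p(k-5) - p(k-7) + p(k-12) + p(k-15) - ... (offsets j(3j∓1)/2, signs ++--, p(0)=1, p(<0)=0).
DP table for k = 0..25: p(0)=1, p(1)=1, p(2)=2, p(3)=3, p(4)=5, p(5)=7, p(6)=11, p(7)=15, p(8)=22, p(9)=30, p(10)=42, p(11)=56, p(12)=77, p(13)=101, p(14)=135, p(15)=176, p(16)=231, p(17)=297, p(18)=385, p(19)=490, p(20)=627, p(21)=792, p(22)=1002, p(23)=1255, p(24)=1575, p(25)=1958.
Final step: p(26) = p(25) + p(24) - p(21) - p(19) + p(14) + p(11) - p(4) - p(0)
= 1958 + 1575 - 792 - 490 + 135 + 56 - 5 - 1
= 2436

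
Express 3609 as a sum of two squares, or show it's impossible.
3² + 60² (a=3, b=60)

Factorization: 3609 = 3^2 × 401
By Fermat: n is sum of two squares iff every prime p ≡ 3 (mod 4) appears to even power.
All primes ≡ 3 (mod 4) appear to even power.
Search a = 0, 1, 2, … for 3609 - a² a perfect square: first hit at a = 3: 3609 - 9 = 3600 = 60².
3609 = 3² + 60² = 9 + 3600 ✓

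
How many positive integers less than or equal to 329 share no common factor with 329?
276

329 = 7 × 47
φ(n) = n × ∏(1 - 1/p) for each prime p dividing n
φ(329) = 329 × (1 - 1/7) × (1 - 1/47) = 276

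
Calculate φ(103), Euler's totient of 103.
102

103 = 103
φ(n) = n × ∏(1 - 1/p) for each prime p dividing n
φ(103) = 103 × (1 - 1/103) = 102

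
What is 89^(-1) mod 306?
251

gcd(89, 306) = 1, so the inverse exists.
Extended Euclidean algorithm on (306, 89):
306 = 3 × 89 + 39  ⟹  39 = (1)·306 + (-3)·89
89 = 2 × 39 + 11  ⟹  11 = (-2)·306 + (7)·89
39 = 3 × 11 + 6  ⟹  6 = (7)·306 + (-24)·89
11 = 1 × 6 + 5  ⟹  5 = (-9)·306 + (31)·89
6 = 1 × 5 + 1  ⟹  1 = (16)·306 + (-55)·89
So (-55)·89 ≡ 1 (mod 306), i.e. 89^(-1) ≡ -55 ≡ 251 (mod 306).
Check: 89 × 251 = 22339 ≡ 1 (mod 306)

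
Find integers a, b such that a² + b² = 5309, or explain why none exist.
50² + 53² (a=50, b=53)

Factorization: 5309 = 5309
By Fermat: n is sum of two squares iff every prime p ≡ 3 (mod 4) appears to even power.
All primes ≡ 3 (mod 4) appear to even power.
Search a = 0, 1, 2, … for 5309 - a² a perfect square: first hit at a = 50: 5309 - 2500 = 2809 = 53².
5309 = 50² + 53² = 2500 + 2809 ✓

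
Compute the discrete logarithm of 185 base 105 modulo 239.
117

Baby-step giant-step with step n = ⌈√239⌉ = 16.
Baby steps 105^j mod 239 (j:value) for j=0..15: 0:1, 1:105, 2:31, 3:148, 4:5, 5:47, 6:155, 7:23, 8:25, 9:235, 10:58, 11:115, 12:125, 13:219, 14:51, 15:97.
Giant-step multiplier: 105^(-16) ≡ 105^(238-16) = 105^222 ≡ 226 (mod 239).
Giant steps γ_i = 185·226^i mod 239: γ_0=185, γ_1=224, γ_2=195, γ_3=94, γ_4=212, γ_5=112, γ_6=217, γ_7=47 (in table at j=5).
x = i·n + j = 7·16 + 5 = 117.
Check: 105^117 ≡ 185 (mod 239).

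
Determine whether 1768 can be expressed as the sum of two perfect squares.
2² + 42² (a=2, b=42)

Factorization: 1768 = 2^3 × 13 × 17
By Fermat: n is sum of two squares iff every prime p ≡ 3 (mod 4) appears to even power.
All primes ≡ 3 (mod 4) appear to even power.
Search a = 0, 1, 2, … for 1768 - a² a perfect square: first hit at a = 2: 1768 - 4 = 1764 = 42².
1768 = 2² + 42² = 4 + 1764 ✓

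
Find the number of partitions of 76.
9289091

p(n) counts ways to write n as a sum of positive integers (order ignored).
Euler's pentagonal recurrence: p(k) = p(k-1) + p(k-2) - p(k-5) - p(k-7) + p(k-12) + p(k-15) - ... (offsets j(3j∓1)/2, signs ++--, p(0)=1, p(<0)=0).
DP table for k = 0..75: p(0)=1, p(1)=1, p(2)=2, p(3)=3, p(4)=5, p(5)=7, p(6)=11, p(7)=15, p(8)=22, p(9)=30, p(10)=42, p(11)=56, p(12)=77, p(13)=101, p(14)=135, p(15)=176, p(16)=231, p(17)=297, p(18)=385, p(19)=490, p(20)=627, p(21)=792, p(22)=1002, p(23)=1255, p(24)=1575, p(25)=1958, p(26)=2436, p(27)=3010, p(28)=3718, p(29)=4565, p(30)=5604, p(31)=6842, p(32)=8349, p(33)=10143, p(34)=12310, p(35)=14883, p(36)=17977, p(37)=21637, p(38)=26015, p(39)=31185, p(40)=37338, p(41)=44583, p(42)=53174, p(43)=63261, p(44)=75175, p(45)=89134, p(46)=105558, p(47)=124754, p(48)=147273, p(49)=173525, p(50)=204226, p(51)=239943, p(52)=281589, p(53)=329931, p(54)=386155, p(55)=451276, p(56)=526823, p(57)=614154, p(58)=715220, p(59)=831820, p(60)=966467, p(61)=1121505, p(62)=1300156, p(63)=1505499, p(64)=1741630, p(65)=2012558, p(66)=2323520, p(67)=2679689, p(68)=3087735, p(69)=3554345, p(70)=4087968, p(71)=4697205, p(72)=5392783, p(73)=6185689, p(74)=7089500, p(75)=8118264.
Final step: p(76) = p(75) + p(74) - p(71) - p(69) + p(64) + p(61) - p(54) - p(50) + p(41) + p(36) - p(25) - p(19) + p(6)
= 8118264 + 7089500 - 4697205 - 3554345 + 1741630 + 1121505 - 386155 - 204226 + 44583 + 17977 - 1958 - 490 + 11
= 9289091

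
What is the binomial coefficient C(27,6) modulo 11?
0

Using Lucas' theorem:
Write n=27 and k=6 in base 11:
n in base 11: [2, 5]
k in base 11: [0, 6]
C(27,6) mod 11 = ∏ C(n_i, k_i) mod 11
Digit binomials (mod 11): C(2,0) = 1; C(5,6) = 0 (k_i > n_i)
Product: 1 × 0 = 0 ≡ 0 (mod 11)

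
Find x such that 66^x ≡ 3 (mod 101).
43

Baby-step giant-step with step n = ⌈√101⌉ = 11.
Baby steps 66^j mod 101 (j:value) for j=0..10: 0:1, 1:66, 2:13, 3:50, 4:68, 5:44, 6:76, 7:67, 8:79, 9:63, 10:17.
Giant-step multiplier: 66^(-11) ≡ 66^(100-11) = 66^89 ≡ 46 (mod 101).
Giant steps γ_i = 3·46^i mod 101: γ_0=3, γ_1=37, γ_2=86, γ_3=17 (in table at j=10).
x = i·n + j = 3·11 + 10 = 43.
Check: 66^43 ≡ 3 (mod 101).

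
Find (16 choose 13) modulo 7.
0

Using Lucas' theorem:
Write n=16 and k=13 in base 7:
n in base 7: [2, 2]
k in base 7: [1, 6]
C(16,13) mod 7 = ∏ C(n_i, k_i) mod 7
Digit binomials (mod 7): C(2,1) = 2; C(2,6) = 0 (k_i > n_i)
Product: 2 × 0 = 0 ≡ 0 (mod 7)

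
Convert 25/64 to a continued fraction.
[0; 2, 1, 1, 3, 1, 2]

Euclidean algorithm steps:
25 = 0 × 64 + 25
64 = 2 × 25 + 14
25 = 1 × 14 + 11
14 = 1 × 11 + 3
11 = 3 × 3 + 2
3 = 1 × 2 + 1
2 = 2 × 1 + 0
Continued fraction: [0; 2, 1, 1, 3, 1, 2]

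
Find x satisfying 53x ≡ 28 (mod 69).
x ≡ 50 (mod 69)

gcd(53, 69) = 1, which divides 28, so solutions exist.
Find 53^(-1) mod 69 by the extended Euclidean algorithm:
69 = 1 × 53 + 16  ⟹  16 = (1)·69 + (-1)·53
53 = 3 × 16 + 5  ⟹  5 = (-3)·69 + (4)·53
16 = 3 × 5 + 1  ⟹  1 = (10)·69 + (-13)·53
So (-13)·53 ≡ 1 (mod 69), i.e. 53^(-1) ≡ -13 ≡ 56 (mod 69).
x ≡ 56 × 28 = 1568 ≡ 50 (mod 69).
Check: 53 × 50 = 2650 ≡ 28 (mod 69).
Unique solution: x ≡ 50 (mod 69)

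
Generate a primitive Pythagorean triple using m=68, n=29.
(3783, 3944, 5465)

Euclid's formula: a = m² - n², b = 2mn, c = m² + n²
m = 68, n = 29
a = 68² - 29² = 4624 - 841 = 3783
b = 2 × 68 × 29 = 3944
c = 68² + 29² = 4624 + 841 = 5465
Verification: 3783² + 3944² = 14311089 + 15555136 = 29866225 = 5465² ✓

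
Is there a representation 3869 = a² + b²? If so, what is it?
5² + 62² (a=5, b=62)

Factorization: 3869 = 53 × 73
By Fermat: n is sum of two squares iff every prime p ≡ 3 (mod 4) appears to even power.
All primes ≡ 3 (mod 4) appear to even power.
Search a = 0, 1, 2, … for 3869 - a² a perfect square: first hit at a = 5: 3869 - 25 = 3844 = 62².
3869 = 5² + 62² = 25 + 3844 ✓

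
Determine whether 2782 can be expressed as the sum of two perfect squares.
Not possible

Factorization: 2782 = 2 × 13 × 107
By Fermat: n is sum of two squares iff every prime p ≡ 3 (mod 4) appears to even power.
Prime(s) ≡ 3 (mod 4) with odd exponent: [(107, 1)]
Therefore 2782 cannot be expressed as a² + b².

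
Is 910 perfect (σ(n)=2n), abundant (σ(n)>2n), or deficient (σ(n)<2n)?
abundant

Proper divisors of 910: sum = 1 + 2 + 5 + 7 + 10 + 13 + 14 + 26 + 35 + 65 + 70 + 91 + 130 + 182 + 455 = 1106
Since 1106 > 910, 910 is abundant.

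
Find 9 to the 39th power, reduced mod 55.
49

Repeated squaring. Binary of 39 = 100111.
9^1 ≡ 9 (mod 55); 9^2 ≡ 26 (mod 55); 9^4 ≡ 16 (mod 55); 9^8 ≡ 36 (mod 55); 9^16 ≡ 31 (mod 55); 9^32 ≡ 26 (mod 55)
9^39 = 9^1 × 9^2 × 9^4 × 9^32 ≡ 49 (mod 55)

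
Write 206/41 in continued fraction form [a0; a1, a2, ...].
[5; 41]

Euclidean algorithm steps:
206 = 5 × 41 + 1
41 = 41 × 1 + 0
Continued fraction: [5; 41]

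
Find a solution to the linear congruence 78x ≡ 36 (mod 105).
x ≡ 22 (mod 35)

gcd(78, 105) = 3, which divides 36, so solutions exist.
Divide through by 3: 26x ≡ 12 (mod 35).
Find 26^(-1) mod 35 by the extended Euclidean algorithm:
35 = 1 × 26 + 9  ⟹  9 = (1)·35 + (-1)·26
26 = 2 × 9 + 8  ⟹  8 = (-2)·35 + (3)·26
9 = 1 × 8 + 1  ⟹  1 = (3)·35 + (-4)·26
So (-4)·26 ≡ 1 (mod 35), i.e. 26^(-1) ≡ -4 ≡ 31 (mod 35).
x ≡ 31 × 12 = 372 ≡ 22 (mod 35).
Check: 78 × 22 = 1716 ≡ 36 (mod 105).
x ≡ 22 (mod 35), giving 3 solutions mod 105.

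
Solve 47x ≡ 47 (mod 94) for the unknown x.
x ≡ 1 (mod 2)

gcd(47, 94) = 47, which divides 47, so solutions exist.
Divide through by 47: x ≡ 1 (mod 2).
The coefficient of x is now 1, so x ≡ 1 (mod 2).
Check: 47 × 1 = 47 ≡ 47 (mod 94).
x ≡ 1 (mod 2), giving 47 solutions mod 94.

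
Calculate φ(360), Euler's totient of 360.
96

360 = 2^3 × 3^2 × 5
φ(n) = n × ∏(1 - 1/p) for each prime p dividing n
φ(360) = 360 × (1 - 1/2) × (1 - 1/3) × (1 - 1/5) = 96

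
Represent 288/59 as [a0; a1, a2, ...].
[4; 1, 7, 2, 3]

Euclidean algorithm steps:
288 = 4 × 59 + 52
59 = 1 × 52 + 7
52 = 7 × 7 + 3
7 = 2 × 3 + 1
3 = 3 × 1 + 0
Continued fraction: [4; 1, 7, 2, 3]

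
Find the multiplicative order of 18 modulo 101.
100

101 is prime, so ord(18) divides φ(101) = 100.
Divisors of 100: 1, 2, 4, 5, 10, 20, 25, 50, 100.
Repeated squaring: 18^1 ≡ 18, 18^2 ≡ 21, 18^4 ≡ 37, 18^8 ≡ 56, 18^16 ≡ 5, 18^32 ≡ 25, 18^64 ≡ 19 (mod 101).
Test 18^d mod 101 for each divisor d in increasing order:
18^1 ≡ 18
18^2 ≡ 21
18^4 ≡ 37
18^5 = 18^4·18^1 ≡ 60
18^10 = 18^8·18^2 ≡ 65
18^20 = 18^16·18^4 ≡ 84
18^25 = 18^16·18^8·18^1 ≡ 91
18^50 = 18^32·18^16·18^2 ≡ 100
18^100 = 18^64·18^32·18^4 ≡ 1  ← first divisor giving 1
The order is 100.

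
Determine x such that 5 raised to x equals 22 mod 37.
17

Baby-step giant-step with step n = ⌈√37⌉ = 7.
Baby steps 5^j mod 37 (j:value) for j=0..6: 0:1, 1:5, 2:25, 3:14, 4:33, 5:17, 6:11.
Giant-step multiplier: 5^(-7) ≡ 5^(36-7) = 5^29 ≡ 35 (mod 37).
Giant steps γ_i = 22·35^i mod 37: γ_0=22, γ_1=30, γ_2=14 (in table at j=3).
x = i·n + j = 2·7 + 3 = 17.
Check: 5^17 ≡ 22 (mod 37).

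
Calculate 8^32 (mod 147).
127

Repeated squaring. Binary of 32 = 100000.
8^1 ≡ 8 (mod 147); 8^2 ≡ 64 (mod 147); 8^4 ≡ 127 (mod 147); 8^8 ≡ 106 (mod 147); 8^16 ≡ 64 (mod 147); 8^32 ≡ 127 (mod 147)
8^32 = 8^32 ≡ 127 (mod 147)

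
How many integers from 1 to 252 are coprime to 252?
72

252 = 2^2 × 3^2 × 7
φ(n) = n × ∏(1 - 1/p) for each prime p dividing n
φ(252) = 252 × (1 - 1/2) × (1 - 1/3) × (1 - 1/7) = 72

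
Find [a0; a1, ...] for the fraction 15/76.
[0; 5, 15]

Euclidean algorithm steps:
15 = 0 × 76 + 15
76 = 5 × 15 + 1
15 = 15 × 1 + 0
Continued fraction: [0; 5, 15]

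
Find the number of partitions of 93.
82010177

p(n) counts ways to write n as a sum of positive integers (order ignored).
Euler's pentagonal recurrence: p(k) = p(k-1) + p(k-2) - p(k-5) - p(k-7) + p(k-12) + p(k-15) - ... (offsets j(3j∓1)/2, signs ++--, p(0)=1, p(<0)=0).
DP table for k = 0..92: p(0)=1, p(1)=1, p(2)=2, p(3)=3, p(4)=5, p(5)=7, p(6)=11, p(7)=15, p(8)=22, p(9)=30, p(10)=42, p(11)=56, p(12)=77, p(13)=101, p(14)=135, p(15)=176, p(16)=231, p(17)=297, p(18)=385, p(19)=490, p(20)=627, p(21)=792, p(22)=1002, p(23)=1255, p(24)=1575, p(25)=1958, p(26)=2436, p(27)=3010, p(28)=3718, p(29)=4565, p(30)=5604, p(31)=6842, p(32)=8349, p(33)=10143, p(34)=12310, p(35)=14883, p(36)=17977, p(37)=21637, p(38)=26015, p(39)=31185, p(40)=37338, p(41)=44583, p(42)=53174, p(43)=63261, p(44)=75175, p(45)=89134, p(46)=105558, p(47)=124754, p(48)=147273, p(49)=173525, p(50)=204226, p(51)=239943, p(52)=281589, p(53)=329931, p(54)=386155, p(55)=451276, p(56)=526823, p(57)=614154, p(58)=715220, p(59)=831820, p(60)=966467, p(61)=1121505, p(62)=1300156, p(63)=1505499, p(64)=1741630, p(65)=2012558, p(66)=2323520, p(67)=2679689, p(68)=3087735, p(69)=3554345, p(70)=4087968, p(71)=4697205, p(72)=5392783, p(73)=6185689, p(74)=7089500, p(75)=8118264, p(76)=9289091, p(77)=10619863, p(78)=12132164, p(79)=13848650, p(80)=15796476, p(81)=18004327, p(82)=20506255, p(83)=23338469, p(84)=26543660, p(85)=30167357, p(86)=34262962, p(87)=38887673, p(88)=44108109, p(89)=49995925, p(90)=56634173, p(91)=64112359, p(92)=72533807.
Final step: p(93) = p(92) + p(91) - p(88) - p(86) + p(81) + p(78) - p(71) - p(67) + p(58) + p(53) - p(42) - p(36) + p(23) + p(16) - p(1)
= 72533807 + 64112359 - 44108109 - 34262962 + 18004327 + 12132164 - 4697205 - 2679689 + 715220 + 329931 - 53174 - 17977 + 1255 + 231 - 1
= 82010177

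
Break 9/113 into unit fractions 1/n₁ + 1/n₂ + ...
1/13 + 1/368 + 1/180198 + 1/48706798608

Greedy algorithm:
9/113: ceiling(113/9) = 13, use 1/13
4/1469: ceiling(1469/4) = 368, use 1/368
3/540592: ceiling(540592/3) = 180198, use 1/180198
1/48706798608: ceiling(48706798608/1) = 48706798608, use 1/48706798608
Result: 9/113 = 1/13 + 1/368 + 1/180198 + 1/48706798608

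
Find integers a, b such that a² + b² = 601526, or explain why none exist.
Not possible

Factorization: 601526 = 2 × 67^3
By Fermat: n is sum of two squares iff every prime p ≡ 3 (mod 4) appears to even power.
Prime(s) ≡ 3 (mod 4) with odd exponent: [(67, 3)]
Therefore 601526 cannot be expressed as a² + b².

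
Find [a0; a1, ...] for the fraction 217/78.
[2; 1, 3, 1, 1, 2, 3]

Euclidean algorithm steps:
217 = 2 × 78 + 61
78 = 1 × 61 + 17
61 = 3 × 17 + 10
17 = 1 × 10 + 7
10 = 1 × 7 + 3
7 = 2 × 3 + 1
3 = 3 × 1 + 0
Continued fraction: [2; 1, 3, 1, 1, 2, 3]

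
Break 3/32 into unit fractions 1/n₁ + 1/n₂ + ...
1/11 + 1/352

Greedy algorithm:
3/32: ceiling(32/3) = 11, use 1/11
1/352: ceiling(352/1) = 352, use 1/352
Result: 3/32 = 1/11 + 1/352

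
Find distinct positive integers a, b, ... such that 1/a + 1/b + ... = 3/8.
1/3 + 1/24

Greedy algorithm:
3/8: ceiling(8/3) = 3, use 1/3
1/24: ceiling(24/1) = 24, use 1/24
Result: 3/8 = 1/3 + 1/24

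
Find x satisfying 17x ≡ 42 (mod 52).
x ≡ 30 (mod 52)

gcd(17, 52) = 1, which divides 42, so solutions exist.
Find 17^(-1) mod 52 by the extended Euclidean algorithm:
52 = 3 × 17 + 1  ⟹  1 = (1)·52 + (-3)·17
So (-3)·17 ≡ 1 (mod 52), i.e. 17^(-1) ≡ -3 ≡ 49 (mod 52).
x ≡ 49 × 42 = 2058 ≡ 30 (mod 52).
Check: 17 × 30 = 510 ≡ 42 (mod 52).
Unique solution: x ≡ 30 (mod 52)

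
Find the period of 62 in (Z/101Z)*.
20

101 is prime, so ord(62) divides φ(101) = 100.
Divisors of 100: 1, 2, 4, 5, 10, 20, 25, 50, 100.
Repeated squaring: 62^1 ≡ 62, 62^2 ≡ 6, 62^4 ≡ 36, 62^8 ≡ 84, 62^16 ≡ 87, 62^32 ≡ 95, 62^64 ≡ 36 (mod 101).
Test 62^d mod 101 for each divisor d in increasing order:
62^1 ≡ 62
62^2 ≡ 6
62^4 ≡ 36
62^5 = 62^4·62^1 ≡ 10
62^10 = 62^8·62^2 ≡ 100
62^20 = 62^16·62^4 ≡ 1  ← first divisor giving 1
The order is 20.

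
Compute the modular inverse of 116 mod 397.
243

gcd(116, 397) = 1, so the inverse exists.
Extended Euclidean algorithm on (397, 116):
397 = 3 × 116 + 49  ⟹  49 = (1)·397 + (-3)·116
116 = 2 × 49 + 18  ⟹  18 = (-2)·397 + (7)·116
49 = 2 × 18 + 13  ⟹  13 = (5)·397 + (-17)·116
18 = 1 × 13 + 5  ⟹  5 = (-7)·397 + (24)·116
13 = 2 × 5 + 3  ⟹  3 = (19)·397 + (-65)·116
5 = 1 × 3 + 2  ⟹  2 = (-26)·397 + (89)·116
3 = 1 × 2 + 1  ⟹  1 = (45)·397 + (-154)·116
So (-154)·116 ≡ 1 (mod 397), i.e. 116^(-1) ≡ -154 ≡ 243 (mod 397).
Check: 116 × 243 = 28188 ≡ 1 (mod 397)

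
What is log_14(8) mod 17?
10

Baby-step giant-step with step n = ⌈√17⌉ = 5.
Baby steps 14^j mod 17 (j:value) for j=0..4: 0:1, 1:14, 2:9, 3:7, 4:13.
Giant-step multiplier: 14^(-5) ≡ 14^(16-5) = 14^11 ≡ 10 (mod 17).
Giant steps γ_i = 8·10^i mod 17: γ_0=8, γ_1=12, γ_2=1 (in table at j=0).
x = i·n + j = 2·5 + 0 = 10.
Check: 14^10 ≡ 8 (mod 17).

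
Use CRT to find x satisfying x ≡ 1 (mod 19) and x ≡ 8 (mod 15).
248

Using Chinese Remainder Theorem:
M = 19 × 15 = 285
M1 = 15, M2 = 19
y1 = 15^(-1) mod 19 = 14
y2 = 19^(-1) mod 15 = 4
x = (1×15×14 + 8×19×4) mod 285 = 248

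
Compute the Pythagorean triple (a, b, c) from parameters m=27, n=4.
(713, 216, 745)

Euclid's formula: a = m² - n², b = 2mn, c = m² + n²
m = 27, n = 4
a = 27² - 4² = 729 - 16 = 713
b = 2 × 27 × 4 = 216
c = 27² + 4² = 729 + 16 = 745
Verification: 713² + 216² = 508369 + 46656 = 555025 = 745² ✓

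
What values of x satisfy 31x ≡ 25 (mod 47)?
x ≡ 19 (mod 47)

gcd(31, 47) = 1, which divides 25, so solutions exist.
Find 31^(-1) mod 47 by the extended Euclidean algorithm:
47 = 1 × 31 + 16  ⟹  16 = (1)·47 + (-1)·31
31 = 1 × 16 + 15  ⟹  15 = (-1)·47 + (2)·31
16 = 1 × 15 + 1  ⟹  1 = (2)·47 + (-3)·31
So (-3)·31 ≡ 1 (mod 47), i.e. 31^(-1) ≡ -3 ≡ 44 (mod 47).
x ≡ 44 × 25 = 1100 ≡ 19 (mod 47).
Check: 31 × 19 = 589 ≡ 25 (mod 47).
Unique solution: x ≡ 19 (mod 47)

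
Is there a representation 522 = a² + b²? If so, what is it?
9² + 21² (a=9, b=21)

Factorization: 522 = 2 × 3^2 × 29
By Fermat: n is sum of two squares iff every prime p ≡ 3 (mod 4) appears to even power.
All primes ≡ 3 (mod 4) appear to even power.
Search a = 0, 1, 2, … for 522 - a² a perfect square: first hit at a = 9: 522 - 81 = 441 = 21².
522 = 9² + 21² = 81 + 441 ✓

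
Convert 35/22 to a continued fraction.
[1; 1, 1, 2, 4]

Euclidean algorithm steps:
35 = 1 × 22 + 13
22 = 1 × 13 + 9
13 = 1 × 9 + 4
9 = 2 × 4 + 1
4 = 4 × 1 + 0
Continued fraction: [1; 1, 1, 2, 4]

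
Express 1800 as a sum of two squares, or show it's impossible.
6² + 42² (a=6, b=42)

Factorization: 1800 = 2^3 × 3^2 × 5^2
By Fermat: n is sum of two squares iff every prime p ≡ 3 (mod 4) appears to even power.
All primes ≡ 3 (mod 4) appear to even power.
Search a = 0, 1, 2, … for 1800 - a² a perfect square: first hit at a = 6: 1800 - 36 = 1764 = 42².
1800 = 6² + 42² = 36 + 1764 ✓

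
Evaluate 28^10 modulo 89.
49

Repeated squaring. Binary of 10 = 1010.
28^1 ≡ 28 (mod 89); 28^2 ≡ 72 (mod 89); 28^4 ≡ 22 (mod 89); 28^8 ≡ 39 (mod 89)
28^10 = 28^2 × 28^8 ≡ 49 (mod 89)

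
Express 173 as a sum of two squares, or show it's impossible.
2² + 13² (a=2, b=13)

Factorization: 173 = 173
By Fermat: n is sum of two squares iff every prime p ≡ 3 (mod 4) appears to even power.
All primes ≡ 3 (mod 4) appear to even power.
Search a = 0, 1, 2, … for 173 - a² a perfect square: first hit at a = 2: 173 - 4 = 169 = 13².
173 = 2² + 13² = 4 + 169 ✓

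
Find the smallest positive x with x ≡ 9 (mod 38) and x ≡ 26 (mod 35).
1111

Using Chinese Remainder Theorem:
M = 38 × 35 = 1330
M1 = 35, M2 = 38
y1 = 35^(-1) mod 38 = 25
y2 = 38^(-1) mod 35 = 12
x = (9×35×25 + 26×38×12) mod 1330 = 1111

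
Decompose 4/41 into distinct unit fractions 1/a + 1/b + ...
1/11 + 1/151 + 1/34051 + 1/2318907151

Greedy algorithm:
4/41: ceiling(41/4) = 11, use 1/11
3/451: ceiling(451/3) = 151, use 1/151
2/68101: ceiling(68101/2) = 34051, use 1/34051
1/2318907151: ceiling(2318907151/1) = 2318907151, use 1/2318907151
Result: 4/41 = 1/11 + 1/151 + 1/34051 + 1/2318907151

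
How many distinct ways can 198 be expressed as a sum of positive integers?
3345365983698

p(n) counts ways to write n as a sum of positive integers (order ignored).
Euler's pentagonal recurrence: p(k) = p(k-1) + p(k-2) - p(k-5) - p(k-7) + p(k-12) + p(k-15) - ... (offsets j(3j∓1)/2, signs ++--, p(0)=1, p(<0)=0).
DP table for k = 0..197: p(0)=1, p(1)=1, p(2)=2, p(3)=3, p(4)=5, p(5)=7, p(6)=11, p(7)=15, p(8)=22, p(9)=30, p(10)=42, p(11)=56, p(12)=77, p(13)=101, p(14)=135, p(15)=176, p(16)=231, p(17)=297, p(18)=385, p(19)=490, p(20)=627, p(21)=792, p(22)=1002, p(23)=1255, p(24)=1575, p(25)=1958, p(26)=2436, p(27)=3010, p(28)=3718, p(29)=4565, p(30)=5604, p(31)=6842, p(32)=8349, p(33)=10143, p(34)=12310, p(35)=14883, p(36)=17977, p(37)=21637, p(38)=26015, p(39)=31185, p(40)=37338, p(41)=44583, p(42)=53174, p(43)=63261, p(44)=75175, p(45)=89134, p(46)=105558, p(47)=124754, p(48)=147273, p(49)=173525, p(50)=204226, p(51)=239943, p(52)=281589, p(53)=329931, p(54)=386155, p(55)=451276, p(56)=526823, p(57)=614154, p(58)=715220, p(59)=831820, p(60)=966467, p(61)=1121505, p(62)=1300156, p(63)=1505499, p(64)=1741630, p(65)=2012558, p(66)=2323520, p(67)=2679689, p(68)=3087735, p(69)=3554345, p(70)=4087968, p(71)=4697205, p(72)=5392783, p(73)=6185689, p(74)=7089500, p(75)=8118264, p(76)=9289091, p(77)=10619863, p(78)=12132164, p(79)=13848650, p(80)=15796476, p(81)=18004327, p(82)=20506255, p(83)=23338469, p(84)=26543660, p(85)=30167357, p(86)=34262962, p(87)=38887673, p(88)=44108109, p(89)=49995925, p(90)=56634173, p(91)=64112359, p(92)=72533807, p(93)=82010177, p(94)=92669720, p(95)=104651419, p(96)=118114304, p(97)=133230930, p(98)=150198136, p(99)=169229875, p(100)=190569292, p(101)=214481126, p(102)=241265379, p(103)=271248950, p(104)=304801365, p(105)=342325709, p(106)=384276336, p(107)=431149389, p(108)=483502844, p(109)=541946240, p(110)=607163746, p(111)=679903203, p(112)=761002156, p(113)=851376628, p(114)=952050665, p(115)=1064144451, p(116)=1188908248, p(117)=1327710076, p(118)=1482074143, p(119)=1653668665, p(120)=1844349560, p(121)=2056148051, p(122)=2291320912, p(123)=2552338241, p(124)=2841940500, p(125)=3163127352, p(126)=3519222692, p(127)=3913864295, p(128)=4351078600, p(129)=4835271870, p(130)=5371315400, p(131)=5964539504, p(132)=6620830889, p(133)=7346629512, p(134)=8149040695, p(135)=9035836076, p(136)=10015581680, p(137)=11097645016, p(138)=12292341831, p(139)=13610949895, p(140)=15065878135, p(141)=16670689208, p(142)=18440293320, p(143)=20390982757, p(144)=22540654445, p(145)=24908858009, p(146)=27517052599, p(147)=30388671978, p(148)=33549419497, p(149)=37027355200, p(150)=40853235313, p(151)=45060624582, p(152)=49686288421, p(153)=54770336324, p(154)=60356673280, p(155)=66493182097, p(156)=73232243759, p(157)=80630964769, p(158)=88751778802, p(159)=97662728555, p(160)=107438159466, p(161)=118159068427, p(162)=129913904637, p(163)=142798995930, p(164)=156919475295, p(165)=172389800255, p(166)=189334822579, p(167)=207890420102, p(168)=228204732751, p(169)=250438925115, p(170)=274768617130, p(171)=301384802048, p(172)=330495499613, p(173)=362326859895, p(174)=397125074750, p(175)=435157697830, p(176)=476715857290, p(177)=522115831195, p(178)=571701605655, p(179)=625846753120, p(180)=684957390936, p(181)=749474411781, p(182)=819876908323, p(183)=896684817527, p(184)=980462880430, p(185)=1071823774337, p(186)=1171432692373, p(187)=1280011042268, p(188)=1398341745571, p(189)=1527273599625, p(190)=1667727404093, p(191)=1820701100652, p(192)=1987276856363, p(193)=2168627105469, p(194)=2366022741845, p(195)=2580840212973, p(196)=2814570987591, p(197)=3068829878530.
Final step: p(198) = p(197) + p(196) - p(193) - p(191) + p(186) + p(183) - p(176) - p(172) + p(163) + p(158) - p(147) - p(141) + p(128) + p(121) - p(106) - p(98) + p(81) + p(72) - p(53) - p(43) + p(22) + p(11)
= 3068829878530 + 2814570987591 - 2168627105469 - 1820701100652 + 1171432692373 + 896684817527 - 476715857290 - 330495499613 + 142798995930 + 88751778802 - 30388671978 - 16670689208 + 4351078600 + 2056148051 - 384276336 - 150198136 + 18004327 + 5392783 - 329931 - 63261 + 1002 + 56
= 3345365983698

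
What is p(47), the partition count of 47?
124754

p(n) counts ways to write n as a sum of positive integers (order ignored).
Euler's pentagonal recurrence: p(k) = p(k-1) + p(k-2) - p(k-5) - p(k-7) + p(k-12) + p(k-15) - ... (offsets j(3j∓1)/2, signs ++--, p(0)=1, p(<0)=0).
DP table for k = 0..46: p(0)=1, p(1)=1, p(2)=2, p(3)=3, p(4)=5, p(5)=7, p(6)=11, p(7)=15, p(8)=22, p(9)=30, p(10)=42, p(11)=56, p(12)=77, p(13)=101, p(14)=135, p(15)=176, p(16)=231, p(17)=297, p(18)=385, p(19)=490, p(20)=627, p(21)=792, p(22)=1002, p(23)=1255, p(24)=1575, p(25)=1958, p(26)=2436, p(27)=3010, p(28)=3718, p(29)=4565, p(30)=5604, p(31)=6842, p(32)=8349, p(33)=10143, p(34)=12310, p(35)=14883, p(36)=17977, p(37)=21637, p(38)=26015, p(39)=31185, p(40)=37338, p(41)=44583, p(42)=53174, p(43)=63261, p(44)=75175, p(45)=89134, p(46)=105558.
Final step: p(47) = p(46) + p(45) - p(42) - p(40) + p(35) + p(32) - p(25) - p(21) + p(12) + p(7)
= 105558 + 89134 - 53174 - 37338 + 14883 + 8349 - 1958 - 792 + 77 + 15
= 124754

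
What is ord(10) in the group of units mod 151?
75

151 is prime, so ord(10) divides φ(151) = 150.
Divisors of 150: 1, 2, 3, 5, 6, 10, 15, 25, 30, 50, 75, 150.
Repeated squaring: 10^1 ≡ 10, 10^2 ≡ 100, 10^4 ≡ 34, 10^8 ≡ 99, 10^16 ≡ 137, 10^32 ≡ 45, 10^64 ≡ 62, 10^128 ≡ 69 (mod 151).
Test 10^d mod 151 for each divisor d in increasing order:
10^1 ≡ 10
10^2 ≡ 100
10^3 = 10^2·10^1 ≡ 94
10^5 = 10^4·10^1 ≡ 38
10^6 = 10^4·10^2 ≡ 78
10^10 = 10^8·10^2 ≡ 85
10^15 = 10^8·10^4·10^2·10^1 ≡ 59
10^25 = 10^16·10^8·10^1 ≡ 32
10^30 = 10^16·10^8·10^4·10^2 ≡ 8
10^50 = 10^32·10^16·10^2 ≡ 118
10^75 = 10^64·10^8·10^2·10^1 ≡ 1  ← first divisor giving 1
The order is 75.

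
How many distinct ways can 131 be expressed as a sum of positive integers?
5964539504

p(n) counts ways to write n as a sum of positive integers (order ignored).
Euler's pentagonal recurrence: p(k) = p(k-1) + p(k-2) - p(k-5) - p(k-7) + p(k-12) + p(k-15) - ... (offsets j(3j∓1)/2, signs ++--, p(0)=1, p(<0)=0).
DP table for k = 0..130: p(0)=1, p(1)=1, p(2)=2, p(3)=3, p(4)=5, p(5)=7, p(6)=11, p(7)=15, p(8)=22, p(9)=30, p(10)=42, p(11)=56, p(12)=77, p(13)=101, p(14)=135, p(15)=176, p(16)=231, p(17)=297, p(18)=385, p(19)=490, p(20)=627, p(21)=792, p(22)=1002, p(23)=1255, p(24)=1575, p(25)=1958, p(26)=2436, p(27)=3010, p(28)=3718, p(29)=4565, p(30)=5604, p(31)=6842, p(32)=8349, p(33)=10143, p(34)=12310, p(35)=14883, p(36)=17977, p(37)=21637, p(38)=26015, p(39)=31185, p(40)=37338, p(41)=44583, p(42)=53174, p(43)=63261, p(44)=75175, p(45)=89134, p(46)=105558, p(47)=124754, p(48)=147273, p(49)=173525, p(50)=204226, p(51)=239943, p(52)=281589, p(53)=329931, p(54)=386155, p(55)=451276, p(56)=526823, p(57)=614154, p(58)=715220, p(59)=831820, p(60)=966467, p(61)=1121505, p(62)=1300156, p(63)=1505499, p(64)=1741630, p(65)=2012558, p(66)=2323520, p(67)=2679689, p(68)=3087735, p(69)=3554345, p(70)=4087968, p(71)=4697205, p(72)=5392783, p(73)=6185689, p(74)=7089500, p(75)=8118264, p(76)=9289091, p(77)=10619863, p(78)=12132164, p(79)=13848650, p(80)=15796476, p(81)=18004327, p(82)=20506255, p(83)=23338469, p(84)=26543660, p(85)=30167357, p(86)=34262962, p(87)=38887673, p(88)=44108109, p(89)=49995925, p(90)=56634173, p(91)=64112359, p(92)=72533807, p(93)=82010177, p(94)=92669720, p(95)=104651419, p(96)=118114304, p(97)=133230930, p(98)=150198136, p(99)=169229875, p(100)=190569292, p(101)=214481126, p(102)=241265379, p(103)=271248950, p(104)=304801365, p(105)=342325709, p(106)=384276336, p(107)=431149389, p(108)=483502844, p(109)=541946240, p(110)=607163746, p(111)=679903203, p(112)=761002156, p(113)=851376628, p(114)=952050665, p(115)=1064144451, p(116)=1188908248, p(117)=1327710076, p(118)=1482074143, p(119)=1653668665, p(120)=1844349560, p(121)=2056148051, p(122)=2291320912, p(123)=2552338241, p(124)=2841940500, p(125)=3163127352, p(126)=3519222692, p(127)=3913864295, p(128)=4351078600, p(129)=4835271870, p(130)=5371315400.
Final step: p(131) = p(130) + p(129) - p(126) - p(124) + p(119) + p(116) - p(109) - p(105) + p(96) + p(91) - p(80) - p(74) + p(61) + p(54) - p(39) - p(31) + p(14) + p(5)
= 5371315400 + 4835271870 - 3519222692 - 2841940500 + 1653668665 + 1188908248 - 541946240 - 342325709 + 118114304 + 64112359 - 15796476 - 7089500 + 1121505 + 386155 - 31185 - 6842 + 135 + 7
= 5964539504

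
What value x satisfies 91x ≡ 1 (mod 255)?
241

gcd(91, 255) = 1, so the inverse exists.
Extended Euclidean algorithm on (255, 91):
255 = 2 × 91 + 73  ⟹  73 = (1)·255 + (-2)·91
91 = 1 × 73 + 18  ⟹  18 = (-1)·255 + (3)·91
73 = 4 × 18 + 1  ⟹  1 = (5)·255 + (-14)·91
So (-14)·91 ≡ 1 (mod 255), i.e. 91^(-1) ≡ -14 ≡ 241 (mod 255).
Check: 91 × 241 = 21931 ≡ 1 (mod 255)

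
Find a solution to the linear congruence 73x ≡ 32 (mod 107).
x ≡ 62 (mod 107)

gcd(73, 107) = 1, which divides 32, so solutions exist.
Find 73^(-1) mod 107 by the extended Euclidean algorithm:
107 = 1 × 73 + 34  ⟹  34 = (1)·107 + (-1)·73
73 = 2 × 34 + 5  ⟹  5 = (-2)·107 + (3)·73
34 = 6 × 5 + 4  ⟹  4 = (13)·107 + (-19)·73
5 = 1 × 4 + 1  ⟹  1 = (-15)·107 + (22)·73
So (22)·73 ≡ 1 (mod 107), i.e. 73^(-1) ≡ 22 (mod 107).
x ≡ 22 × 32 = 704 ≡ 62 (mod 107).
Check: 73 × 62 = 4526 ≡ 32 (mod 107).
Unique solution: x ≡ 62 (mod 107)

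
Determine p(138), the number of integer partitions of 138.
12292341831

p(n) counts ways to write n as a sum of positive integers (order ignored).
Euler's pentagonal recurrence: p(k) = p(k-1) + p(k-2) - p(k-5) - p(k-7) + p(k-12) + p(k-15) - ... (offsets j(3j∓1)/2, signs ++--, p(0)=1, p(<0)=0).
DP table for k = 0..137: p(0)=1, p(1)=1, p(2)=2, p(3)=3, p(4)=5, p(5)=7, p(6)=11, p(7)=15, p(8)=22, p(9)=30, p(10)=42, p(11)=56, p(12)=77, p(13)=101, p(14)=135, p(15)=176, p(16)=231, p(17)=297, p(18)=385, p(19)=490, p(20)=627, p(21)=792, p(22)=1002, p(23)=1255, p(24)=1575, p(25)=1958, p(26)=2436, p(27)=3010, p(28)=3718, p(29)=4565, p(30)=5604, p(31)=6842, p(32)=8349, p(33)=10143, p(34)=12310, p(35)=14883, p(36)=17977, p(37)=21637, p(38)=26015, p(39)=31185, p(40)=37338, p(41)=44583, p(42)=53174, p(43)=63261, p(44)=75175, p(45)=89134, p(46)=105558, p(47)=124754, p(48)=147273, p(49)=173525, p(50)=204226, p(51)=239943, p(52)=281589, p(53)=329931, p(54)=386155, p(55)=451276, p(56)=526823, p(57)=614154, p(58)=715220, p(59)=831820, p(60)=966467, p(61)=1121505, p(62)=1300156, p(63)=1505499, p(64)=1741630, p(65)=2012558, p(66)=2323520, p(67)=2679689, p(68)=3087735, p(69)=3554345, p(70)=4087968, p(71)=4697205, p(72)=5392783, p(73)=6185689, p(74)=7089500, p(75)=8118264, p(76)=9289091, p(77)=10619863, p(78)=12132164, p(79)=13848650, p(80)=15796476, p(81)=18004327, p(82)=20506255, p(83)=23338469, p(84)=26543660, p(85)=30167357, p(86)=34262962, p(87)=38887673, p(88)=44108109, p(89)=49995925, p(90)=56634173, p(91)=64112359, p(92)=72533807, p(93)=82010177, p(94)=92669720, p(95)=104651419, p(96)=118114304, p(97)=133230930, p(98)=150198136, p(99)=169229875, p(100)=190569292, p(101)=214481126, p(102)=241265379, p(103)=271248950, p(104)=304801365, p(105)=342325709, p(106)=384276336, p(107)=431149389, p(108)=483502844, p(109)=541946240, p(110)=607163746, p(111)=679903203, p(112)=761002156, p(113)=851376628, p(114)=952050665, p(115)=1064144451, p(116)=1188908248, p(117)=1327710076, p(118)=1482074143, p(119)=1653668665, p(120)=1844349560, p(121)=2056148051, p(122)=2291320912, p(123)=2552338241, p(124)=2841940500, p(125)=3163127352, p(126)=3519222692, p(127)=3913864295, p(128)=4351078600, p(129)=4835271870, p(130)=5371315400, p(131)=5964539504, p(132)=6620830889, p(133)=7346629512, p(134)=8149040695, p(135)=9035836076, p(136)=10015581680, p(137)=11097645016.
Final step: p(138) = p(137) + p(136) - p(133) - p(131) + p(126) + p(123) - p(116) - p(112) + p(103) + p(98) - p(87) - p(81) + p(68) + p(61) - p(46) - p(38) + p(21) + p(12)
= 11097645016 + 10015581680 - 7346629512 - 5964539504 + 3519222692 + 2552338241 - 1188908248 - 761002156 + 271248950 + 150198136 - 38887673 - 18004327 + 3087735 + 1121505 - 105558 - 26015 + 792 + 77
= 12292341831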